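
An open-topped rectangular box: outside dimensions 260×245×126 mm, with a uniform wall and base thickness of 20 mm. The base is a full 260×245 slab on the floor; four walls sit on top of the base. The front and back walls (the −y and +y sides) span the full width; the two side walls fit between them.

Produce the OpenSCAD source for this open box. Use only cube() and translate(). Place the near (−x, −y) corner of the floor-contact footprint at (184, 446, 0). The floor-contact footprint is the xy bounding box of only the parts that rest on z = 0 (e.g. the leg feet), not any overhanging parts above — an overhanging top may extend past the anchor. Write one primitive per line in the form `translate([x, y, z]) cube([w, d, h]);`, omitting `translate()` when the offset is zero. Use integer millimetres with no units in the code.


translate([184, 446, 0]) cube([260, 245, 20]);
translate([184, 446, 20]) cube([260, 20, 106]);
translate([184, 671, 20]) cube([260, 20, 106]);
translate([184, 466, 20]) cube([20, 205, 106]);
translate([424, 466, 20]) cube([20, 205, 106]);


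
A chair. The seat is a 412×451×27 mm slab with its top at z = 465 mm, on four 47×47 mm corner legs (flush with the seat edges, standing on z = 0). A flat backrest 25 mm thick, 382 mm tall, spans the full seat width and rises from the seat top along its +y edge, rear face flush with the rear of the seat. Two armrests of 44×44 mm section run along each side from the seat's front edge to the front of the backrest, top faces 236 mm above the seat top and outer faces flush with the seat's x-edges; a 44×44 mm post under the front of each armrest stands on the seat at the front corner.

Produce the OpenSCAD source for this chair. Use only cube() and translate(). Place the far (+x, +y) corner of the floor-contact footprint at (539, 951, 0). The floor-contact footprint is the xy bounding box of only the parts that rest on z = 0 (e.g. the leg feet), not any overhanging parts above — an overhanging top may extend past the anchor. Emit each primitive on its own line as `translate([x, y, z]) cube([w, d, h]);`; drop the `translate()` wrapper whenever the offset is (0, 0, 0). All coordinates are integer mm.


// leg_h = 465 - 27 = 438
// arm post h = 236 - 44 = 192
translate([127, 500, 438]) cube([412, 451, 27]);
translate([127, 500, 0]) cube([47, 47, 438]);
translate([492, 500, 0]) cube([47, 47, 438]);
translate([127, 904, 0]) cube([47, 47, 438]);
translate([492, 904, 0]) cube([47, 47, 438]);
translate([127, 926, 465]) cube([412, 25, 382]);
translate([127, 500, 657]) cube([44, 426, 44]);
translate([495, 500, 657]) cube([44, 426, 44]);
translate([127, 500, 465]) cube([44, 44, 192]);
translate([495, 500, 465]) cube([44, 44, 192]);


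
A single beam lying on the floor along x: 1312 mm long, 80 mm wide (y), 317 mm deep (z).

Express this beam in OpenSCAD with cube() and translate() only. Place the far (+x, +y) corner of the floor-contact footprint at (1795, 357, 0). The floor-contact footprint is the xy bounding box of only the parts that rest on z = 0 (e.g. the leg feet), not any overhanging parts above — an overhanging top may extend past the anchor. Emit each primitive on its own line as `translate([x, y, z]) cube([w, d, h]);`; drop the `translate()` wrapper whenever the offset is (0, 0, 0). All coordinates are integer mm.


translate([483, 277, 0]) cube([1312, 80, 317]);


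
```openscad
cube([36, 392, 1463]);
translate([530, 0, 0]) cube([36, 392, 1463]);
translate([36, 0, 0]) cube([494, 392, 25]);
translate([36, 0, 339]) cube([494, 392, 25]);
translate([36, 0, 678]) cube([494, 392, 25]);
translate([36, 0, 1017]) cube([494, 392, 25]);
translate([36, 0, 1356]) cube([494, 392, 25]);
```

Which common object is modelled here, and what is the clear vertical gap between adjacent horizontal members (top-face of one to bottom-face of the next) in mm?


A bookshelf. The clear shelf gap is 314 mm.

Two tall side panels with 5 horizontal boards between them — a bookshelf. The first two shelf undersides are at z = 0 and z = 339; with shelf thickness 25, the clear gap is 339 − 0 − 25 = 314 mm.


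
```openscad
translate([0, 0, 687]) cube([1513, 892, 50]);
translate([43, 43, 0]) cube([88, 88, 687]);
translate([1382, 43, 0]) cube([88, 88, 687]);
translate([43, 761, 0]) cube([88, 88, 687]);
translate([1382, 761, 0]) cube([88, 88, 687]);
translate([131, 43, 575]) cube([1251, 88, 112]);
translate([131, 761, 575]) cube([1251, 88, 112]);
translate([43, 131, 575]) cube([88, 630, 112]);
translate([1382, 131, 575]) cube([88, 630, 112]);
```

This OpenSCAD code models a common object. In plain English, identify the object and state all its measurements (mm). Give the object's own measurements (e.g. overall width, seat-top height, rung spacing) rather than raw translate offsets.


A rectangular dining table. The top is 1513×892×50 mm with its upper surface at z = 737 mm. It stands on four 88×88 mm square legs, each inset 43 mm from the nearest pair of top edges, running from the floor to the underside of the top. Four apron rails, 88 mm thick and 112 mm tall, run between adjacent legs with their top edges flush with the underside of the top and their outer faces flush with the legs' outer faces.


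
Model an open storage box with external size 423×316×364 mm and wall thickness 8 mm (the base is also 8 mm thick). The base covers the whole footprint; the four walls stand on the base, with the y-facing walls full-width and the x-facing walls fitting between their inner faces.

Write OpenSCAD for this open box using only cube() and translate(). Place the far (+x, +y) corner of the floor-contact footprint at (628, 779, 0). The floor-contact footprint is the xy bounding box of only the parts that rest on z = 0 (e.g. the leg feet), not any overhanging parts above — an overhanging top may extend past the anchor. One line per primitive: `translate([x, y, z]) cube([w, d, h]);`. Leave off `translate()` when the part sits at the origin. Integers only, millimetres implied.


translate([205, 463, 0]) cube([423, 316, 8]);
translate([205, 463, 8]) cube([423, 8, 356]);
translate([205, 771, 8]) cube([423, 8, 356]);
translate([205, 471, 8]) cube([8, 300, 356]);
translate([620, 471, 8]) cube([8, 300, 356]);


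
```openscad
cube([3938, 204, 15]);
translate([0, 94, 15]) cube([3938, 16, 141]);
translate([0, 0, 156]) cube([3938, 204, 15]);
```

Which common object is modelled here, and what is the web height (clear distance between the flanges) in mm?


An I-beam. The web height is 141 mm.

Two wide flanges with a thin centred web — an I-beam. Overall 171 mm minus two 15 mm flanges gives a web of 171 − 2·15 = 141 mm.


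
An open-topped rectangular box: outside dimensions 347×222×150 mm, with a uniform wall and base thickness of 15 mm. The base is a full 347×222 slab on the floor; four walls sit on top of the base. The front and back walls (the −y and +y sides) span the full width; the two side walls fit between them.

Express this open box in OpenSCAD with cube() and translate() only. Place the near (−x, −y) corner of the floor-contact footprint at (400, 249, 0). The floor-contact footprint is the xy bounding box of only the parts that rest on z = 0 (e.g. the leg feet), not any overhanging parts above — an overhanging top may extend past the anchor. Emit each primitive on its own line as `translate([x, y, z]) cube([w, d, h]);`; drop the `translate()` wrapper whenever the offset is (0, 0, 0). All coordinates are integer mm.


translate([400, 249, 0]) cube([347, 222, 15]);
translate([400, 249, 15]) cube([347, 15, 135]);
translate([400, 456, 15]) cube([347, 15, 135]);
translate([400, 264, 15]) cube([15, 192, 135]);
translate([732, 264, 15]) cube([15, 192, 135]);


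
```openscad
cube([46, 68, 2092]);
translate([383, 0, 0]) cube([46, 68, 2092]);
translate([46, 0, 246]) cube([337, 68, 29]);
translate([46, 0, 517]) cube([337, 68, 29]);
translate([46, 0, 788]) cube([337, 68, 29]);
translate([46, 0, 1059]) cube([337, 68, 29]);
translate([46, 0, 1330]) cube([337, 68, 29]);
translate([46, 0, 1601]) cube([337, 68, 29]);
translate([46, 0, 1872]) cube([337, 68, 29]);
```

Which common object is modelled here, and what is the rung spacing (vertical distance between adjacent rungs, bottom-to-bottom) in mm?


A ladder. The rung spacing is 271 mm.

Two tall 46×68 posts with 7 short bars between them — a ladder. Adjacent rungs sit at z = 246 and z = 517, so the spacing is 517 − 246 = 271 mm.


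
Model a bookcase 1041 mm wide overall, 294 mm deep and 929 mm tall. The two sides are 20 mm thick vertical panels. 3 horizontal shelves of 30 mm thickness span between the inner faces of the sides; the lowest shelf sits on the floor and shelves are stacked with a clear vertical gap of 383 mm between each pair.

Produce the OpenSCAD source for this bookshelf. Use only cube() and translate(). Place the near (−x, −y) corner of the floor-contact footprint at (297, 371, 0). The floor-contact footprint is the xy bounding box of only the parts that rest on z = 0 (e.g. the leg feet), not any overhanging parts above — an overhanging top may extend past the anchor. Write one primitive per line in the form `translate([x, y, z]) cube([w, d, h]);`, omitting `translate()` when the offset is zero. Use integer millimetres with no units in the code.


translate([297, 371, 0]) cube([20, 294, 929]);
translate([1318, 371, 0]) cube([20, 294, 929]);
translate([317, 371, 0]) cube([1001, 294, 30]);
translate([317, 371, 413]) cube([1001, 294, 30]);
translate([317, 371, 826]) cube([1001, 294, 30]);


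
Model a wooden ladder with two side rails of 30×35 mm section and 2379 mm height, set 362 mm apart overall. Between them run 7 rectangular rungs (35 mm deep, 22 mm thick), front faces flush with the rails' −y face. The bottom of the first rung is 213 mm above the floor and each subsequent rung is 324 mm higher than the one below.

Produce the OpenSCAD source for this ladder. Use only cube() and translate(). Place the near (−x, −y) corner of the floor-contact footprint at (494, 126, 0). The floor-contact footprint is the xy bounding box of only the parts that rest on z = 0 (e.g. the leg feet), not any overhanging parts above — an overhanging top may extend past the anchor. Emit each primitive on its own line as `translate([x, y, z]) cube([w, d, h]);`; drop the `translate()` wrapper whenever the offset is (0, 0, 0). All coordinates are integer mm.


translate([494, 126, 0]) cube([30, 35, 2379]);
translate([826, 126, 0]) cube([30, 35, 2379]);
translate([524, 126, 213]) cube([302, 35, 22]);
translate([524, 126, 537]) cube([302, 35, 22]);
translate([524, 126, 861]) cube([302, 35, 22]);
translate([524, 126, 1185]) cube([302, 35, 22]);
translate([524, 126, 1509]) cube([302, 35, 22]);
translate([524, 126, 1833]) cube([302, 35, 22]);
translate([524, 126, 2157]) cube([302, 35, 22]);


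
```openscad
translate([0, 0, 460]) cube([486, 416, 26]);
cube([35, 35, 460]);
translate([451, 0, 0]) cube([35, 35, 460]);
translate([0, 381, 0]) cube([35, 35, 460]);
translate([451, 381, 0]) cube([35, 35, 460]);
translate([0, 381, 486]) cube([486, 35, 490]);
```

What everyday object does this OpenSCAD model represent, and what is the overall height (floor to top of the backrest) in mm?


A chair. The overall height is 976 mm.

A slab on four corner posts with a tall panel at the back — a chair. The seat slab sits at z = 460 with thickness 26, and the 490 mm backrest starts at the seat top, so the overall height is 460 + 26 + 490 = 976 mm.


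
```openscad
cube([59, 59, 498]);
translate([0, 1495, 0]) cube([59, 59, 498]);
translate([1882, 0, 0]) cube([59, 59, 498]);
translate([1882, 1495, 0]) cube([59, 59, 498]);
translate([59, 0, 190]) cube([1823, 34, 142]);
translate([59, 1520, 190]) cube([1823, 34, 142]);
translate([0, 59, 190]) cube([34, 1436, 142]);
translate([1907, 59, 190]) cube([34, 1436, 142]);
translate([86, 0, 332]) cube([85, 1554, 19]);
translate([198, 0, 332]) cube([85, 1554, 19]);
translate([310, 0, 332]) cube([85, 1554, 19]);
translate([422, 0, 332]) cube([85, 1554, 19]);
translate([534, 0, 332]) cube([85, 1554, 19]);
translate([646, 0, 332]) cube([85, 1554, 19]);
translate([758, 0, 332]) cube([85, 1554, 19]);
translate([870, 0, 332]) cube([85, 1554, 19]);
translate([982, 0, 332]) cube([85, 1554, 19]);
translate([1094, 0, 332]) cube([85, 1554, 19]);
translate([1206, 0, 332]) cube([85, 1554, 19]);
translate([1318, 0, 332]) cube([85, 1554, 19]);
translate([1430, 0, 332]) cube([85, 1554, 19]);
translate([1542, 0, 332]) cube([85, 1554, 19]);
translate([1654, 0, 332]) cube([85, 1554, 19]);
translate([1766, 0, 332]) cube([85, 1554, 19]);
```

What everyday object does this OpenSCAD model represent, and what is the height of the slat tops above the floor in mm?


A bed frame. The slat-top height is 351 mm.

Four posts, four rails, and a row of slats — a bed frame. Slats sit on the rails at z = 190 + 142 = 332; with slat thickness 19, the top is 351 mm.


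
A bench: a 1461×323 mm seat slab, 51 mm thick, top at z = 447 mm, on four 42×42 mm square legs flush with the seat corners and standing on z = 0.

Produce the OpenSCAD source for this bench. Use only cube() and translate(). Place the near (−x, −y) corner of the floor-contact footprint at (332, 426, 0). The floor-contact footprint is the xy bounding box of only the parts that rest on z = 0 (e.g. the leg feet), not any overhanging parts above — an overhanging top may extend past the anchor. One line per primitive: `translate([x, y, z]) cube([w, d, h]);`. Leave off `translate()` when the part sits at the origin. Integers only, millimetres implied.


translate([332, 426, 396]) cube([1461, 323, 51]);
translate([332, 426, 0]) cube([42, 42, 396]);
translate([332, 707, 0]) cube([42, 42, 396]);
translate([1751, 426, 0]) cube([42, 42, 396]);
translate([1751, 707, 0]) cube([42, 42, 396]);


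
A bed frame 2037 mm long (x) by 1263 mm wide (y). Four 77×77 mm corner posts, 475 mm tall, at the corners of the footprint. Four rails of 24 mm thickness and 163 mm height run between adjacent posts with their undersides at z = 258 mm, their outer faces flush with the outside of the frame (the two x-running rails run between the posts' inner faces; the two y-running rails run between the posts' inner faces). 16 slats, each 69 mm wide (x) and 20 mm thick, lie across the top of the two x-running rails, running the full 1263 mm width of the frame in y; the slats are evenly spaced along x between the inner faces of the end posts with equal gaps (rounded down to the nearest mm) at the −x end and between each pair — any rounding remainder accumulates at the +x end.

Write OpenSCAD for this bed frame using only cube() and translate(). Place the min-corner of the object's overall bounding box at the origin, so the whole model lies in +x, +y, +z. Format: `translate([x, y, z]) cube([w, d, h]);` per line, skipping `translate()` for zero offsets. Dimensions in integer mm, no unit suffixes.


// slat z = rail_z + rail_h = 258 + 163 = 421
// slat gap = ⌊(1883 − 16·69) / 17⌋ = 45
cube([77, 77, 475]);
translate([0, 1186, 0]) cube([77, 77, 475]);
translate([1960, 0, 0]) cube([77, 77, 475]);
translate([1960, 1186, 0]) cube([77, 77, 475]);
translate([77, 0, 258]) cube([1883, 24, 163]);
translate([77, 1239, 258]) cube([1883, 24, 163]);
translate([0, 77, 258]) cube([24, 1109, 163]);
translate([2013, 77, 258]) cube([24, 1109, 163]);
translate([122, 0, 421]) cube([69, 1263, 20]);
translate([236, 0, 421]) cube([69, 1263, 20]);
translate([350, 0, 421]) cube([69, 1263, 20]);
translate([464, 0, 421]) cube([69, 1263, 20]);
translate([578, 0, 421]) cube([69, 1263, 20]);
translate([692, 0, 421]) cube([69, 1263, 20]);
translate([806, 0, 421]) cube([69, 1263, 20]);
translate([920, 0, 421]) cube([69, 1263, 20]);
translate([1034, 0, 421]) cube([69, 1263, 20]);
translate([1148, 0, 421]) cube([69, 1263, 20]);
translate([1262, 0, 421]) cube([69, 1263, 20]);
translate([1376, 0, 421]) cube([69, 1263, 20]);
translate([1490, 0, 421]) cube([69, 1263, 20]);
translate([1604, 0, 421]) cube([69, 1263, 20]);
translate([1718, 0, 421]) cube([69, 1263, 20]);
translate([1832, 0, 421]) cube([69, 1263, 20]);


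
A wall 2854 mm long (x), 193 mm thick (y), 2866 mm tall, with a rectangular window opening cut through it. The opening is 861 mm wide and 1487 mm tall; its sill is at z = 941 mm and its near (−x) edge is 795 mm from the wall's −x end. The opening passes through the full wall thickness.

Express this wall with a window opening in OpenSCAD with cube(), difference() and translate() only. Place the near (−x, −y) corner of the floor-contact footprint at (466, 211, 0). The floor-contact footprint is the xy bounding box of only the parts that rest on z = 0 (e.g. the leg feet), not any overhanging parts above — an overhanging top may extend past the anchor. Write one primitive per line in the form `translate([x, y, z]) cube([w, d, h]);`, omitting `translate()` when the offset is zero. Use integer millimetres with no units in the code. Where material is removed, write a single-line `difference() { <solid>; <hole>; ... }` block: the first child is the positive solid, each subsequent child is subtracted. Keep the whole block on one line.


difference() { translate([466, 211, 0]) cube([2854, 193, 2866]); translate([1261, 211, 941]) cube([861, 193, 1487]); }


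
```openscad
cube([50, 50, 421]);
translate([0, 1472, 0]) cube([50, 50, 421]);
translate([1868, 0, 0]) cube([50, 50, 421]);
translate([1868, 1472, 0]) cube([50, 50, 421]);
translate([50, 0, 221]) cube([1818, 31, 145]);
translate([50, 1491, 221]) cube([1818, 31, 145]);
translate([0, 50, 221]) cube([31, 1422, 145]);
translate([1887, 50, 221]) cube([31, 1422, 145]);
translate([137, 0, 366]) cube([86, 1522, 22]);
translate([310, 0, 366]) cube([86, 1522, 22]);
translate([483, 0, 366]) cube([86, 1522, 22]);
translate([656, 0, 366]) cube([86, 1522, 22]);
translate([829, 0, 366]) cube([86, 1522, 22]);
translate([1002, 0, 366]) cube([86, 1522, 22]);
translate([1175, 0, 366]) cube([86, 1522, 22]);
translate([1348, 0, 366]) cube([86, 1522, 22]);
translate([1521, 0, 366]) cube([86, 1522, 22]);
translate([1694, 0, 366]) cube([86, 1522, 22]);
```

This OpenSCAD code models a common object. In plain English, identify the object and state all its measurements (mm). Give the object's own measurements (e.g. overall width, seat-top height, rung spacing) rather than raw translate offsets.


A bed frame 1918 mm long (x) by 1522 mm wide (y). Four 50×50 mm corner posts, 421 mm tall, at the corners of the footprint. Four rails of 31 mm thickness and 145 mm height run between adjacent posts with their undersides at z = 221 mm, their outer faces flush with the outside of the frame (the two x-running rails run between the posts' inner faces; the two y-running rails run between the posts' inner faces). 10 slats, each 86 mm wide (x) and 22 mm thick, lie across the top of the two x-running rails, running the full 1522 mm width of the frame in y; along x they sit between the end posts with a 87 mm gap after the −x posts and between neighbouring slats, leaving 88 mm before the +x posts.


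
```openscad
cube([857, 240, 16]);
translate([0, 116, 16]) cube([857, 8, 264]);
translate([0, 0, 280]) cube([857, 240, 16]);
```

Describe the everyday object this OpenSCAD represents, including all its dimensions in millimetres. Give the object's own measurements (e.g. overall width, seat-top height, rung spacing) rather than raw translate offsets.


An I-beam lying along x, 857 mm long. Overall section height 296 mm. Two flanges 240 mm wide (y) and 16 mm thick, one on the floor and one at the top; a web 8 mm thick runs between them, centred on the flange width.


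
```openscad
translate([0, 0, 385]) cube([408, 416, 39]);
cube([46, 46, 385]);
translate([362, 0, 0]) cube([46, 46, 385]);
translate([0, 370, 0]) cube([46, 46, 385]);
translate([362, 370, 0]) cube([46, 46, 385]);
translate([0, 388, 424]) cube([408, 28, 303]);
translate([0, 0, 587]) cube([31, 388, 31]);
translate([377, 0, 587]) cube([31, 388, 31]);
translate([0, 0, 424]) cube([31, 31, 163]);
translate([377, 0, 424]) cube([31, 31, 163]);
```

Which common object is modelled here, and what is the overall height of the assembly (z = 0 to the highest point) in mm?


A chair. The overall height is 727 mm.

A slab on four corner posts with a tall panel at the back — a chair. The seat slab sits at z = 385 with thickness 39, and the 303 mm backrest starts at the seat top, so the overall height is 385 + 39 + 303 = 727 mm.


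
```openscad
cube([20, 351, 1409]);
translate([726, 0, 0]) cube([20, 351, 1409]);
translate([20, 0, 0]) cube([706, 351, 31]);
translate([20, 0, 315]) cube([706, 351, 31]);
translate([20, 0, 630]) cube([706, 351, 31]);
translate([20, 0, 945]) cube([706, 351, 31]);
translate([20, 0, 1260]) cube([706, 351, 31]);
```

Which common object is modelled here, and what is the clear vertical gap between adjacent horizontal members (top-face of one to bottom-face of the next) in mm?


A bookshelf. The clear shelf gap is 284 mm.

Two tall side panels with 5 horizontal boards between them — a bookshelf. The first two shelf undersides are at z = 0 and z = 315; with shelf thickness 31, the clear gap is 315 − 0 − 31 = 284 mm.


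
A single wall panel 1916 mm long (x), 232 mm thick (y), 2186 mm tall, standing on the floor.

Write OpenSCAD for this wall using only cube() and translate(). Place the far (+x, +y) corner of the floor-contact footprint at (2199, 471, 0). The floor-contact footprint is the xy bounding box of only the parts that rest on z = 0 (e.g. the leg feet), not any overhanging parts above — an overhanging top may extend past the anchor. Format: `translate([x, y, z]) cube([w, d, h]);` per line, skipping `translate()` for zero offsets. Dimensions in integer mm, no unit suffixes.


translate([283, 239, 0]) cube([1916, 232, 2186]);


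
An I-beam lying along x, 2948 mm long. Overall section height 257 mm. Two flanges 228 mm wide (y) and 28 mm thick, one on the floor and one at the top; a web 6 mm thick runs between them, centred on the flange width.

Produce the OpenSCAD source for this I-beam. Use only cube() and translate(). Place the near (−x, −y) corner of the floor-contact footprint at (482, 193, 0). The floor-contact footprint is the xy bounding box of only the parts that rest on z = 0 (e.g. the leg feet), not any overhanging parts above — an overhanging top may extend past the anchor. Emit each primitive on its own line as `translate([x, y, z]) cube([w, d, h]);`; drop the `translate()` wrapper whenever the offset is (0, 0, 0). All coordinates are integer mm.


translate([482, 193, 0]) cube([2948, 228, 28]);
translate([482, 304, 28]) cube([2948, 6, 201]);
translate([482, 193, 229]) cube([2948, 228, 28]);


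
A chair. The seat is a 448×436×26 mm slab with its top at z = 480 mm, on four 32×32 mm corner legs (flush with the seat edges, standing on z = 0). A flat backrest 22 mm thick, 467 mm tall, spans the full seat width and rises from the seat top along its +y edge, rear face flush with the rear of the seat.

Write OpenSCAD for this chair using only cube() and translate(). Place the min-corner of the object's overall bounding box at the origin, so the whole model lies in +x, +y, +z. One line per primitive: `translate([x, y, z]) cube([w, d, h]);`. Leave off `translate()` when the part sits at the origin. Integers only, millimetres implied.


translate([0, 0, 454]) cube([448, 436, 26]);
cube([32, 32, 454]);
translate([416, 0, 0]) cube([32, 32, 454]);
translate([0, 404, 0]) cube([32, 32, 454]);
translate([416, 404, 0]) cube([32, 32, 454]);
translate([0, 414, 480]) cube([448, 22, 467]);


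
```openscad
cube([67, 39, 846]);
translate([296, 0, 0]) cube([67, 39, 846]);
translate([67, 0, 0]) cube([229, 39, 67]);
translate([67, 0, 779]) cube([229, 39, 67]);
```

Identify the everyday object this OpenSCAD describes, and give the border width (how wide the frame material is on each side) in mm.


A picture frame. The border width is 67 mm.

Four thin pieces enclosing a rectangular opening — a picture frame. The two full-height stiles are 846 mm tall; the top rail sits at z = 779 and is 67 mm tall, so the border above the opening is 846 − 779 = 67 mm, matching the stile x-width.


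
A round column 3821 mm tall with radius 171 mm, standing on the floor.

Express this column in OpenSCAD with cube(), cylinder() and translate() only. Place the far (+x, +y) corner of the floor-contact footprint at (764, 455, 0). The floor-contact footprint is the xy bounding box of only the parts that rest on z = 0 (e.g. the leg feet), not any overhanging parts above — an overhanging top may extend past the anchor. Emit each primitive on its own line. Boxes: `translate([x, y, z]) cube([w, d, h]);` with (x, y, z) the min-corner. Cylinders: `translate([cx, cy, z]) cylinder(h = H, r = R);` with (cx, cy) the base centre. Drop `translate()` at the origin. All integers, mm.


translate([593, 284, 0]) cylinder(h = 3821, r = 171);


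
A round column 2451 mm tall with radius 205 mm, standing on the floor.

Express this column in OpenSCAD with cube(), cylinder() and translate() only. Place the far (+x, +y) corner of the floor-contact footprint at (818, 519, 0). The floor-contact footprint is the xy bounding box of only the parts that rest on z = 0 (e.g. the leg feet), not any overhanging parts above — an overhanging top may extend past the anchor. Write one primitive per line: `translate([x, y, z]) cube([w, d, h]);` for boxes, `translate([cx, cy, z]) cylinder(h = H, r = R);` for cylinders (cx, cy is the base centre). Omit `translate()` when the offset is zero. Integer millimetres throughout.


translate([613, 314, 0]) cylinder(h = 2451, r = 205);


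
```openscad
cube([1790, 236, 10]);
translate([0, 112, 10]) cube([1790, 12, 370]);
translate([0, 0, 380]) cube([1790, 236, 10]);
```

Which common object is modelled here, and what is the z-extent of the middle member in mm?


An I-beam. The web height is 370 mm.

Two wide flanges with a thin centred web — an I-beam. Overall 390 mm minus two 10 mm flanges gives a web of 390 − 2·10 = 370 mm.


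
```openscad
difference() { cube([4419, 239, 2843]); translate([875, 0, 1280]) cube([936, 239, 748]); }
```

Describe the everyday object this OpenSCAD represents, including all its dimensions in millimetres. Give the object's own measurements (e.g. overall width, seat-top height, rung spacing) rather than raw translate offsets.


A wall 4419 mm long (x), 239 mm thick (y), 2843 mm tall, with a rectangular window opening cut through it. The opening is 936 mm wide and 748 mm tall; its sill is at z = 1280 mm and its near (−x) edge is 875 mm from the wall's −x end. The opening passes through the full wall thickness.


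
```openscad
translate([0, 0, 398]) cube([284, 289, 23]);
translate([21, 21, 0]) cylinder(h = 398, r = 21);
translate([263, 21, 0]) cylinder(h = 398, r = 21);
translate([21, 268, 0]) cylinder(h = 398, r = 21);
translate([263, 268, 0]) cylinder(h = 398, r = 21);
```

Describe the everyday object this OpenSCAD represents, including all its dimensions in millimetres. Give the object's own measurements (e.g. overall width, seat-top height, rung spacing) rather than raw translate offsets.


A four-legged stool. The seat is a 284×289×23 mm slab whose top surface is at z = 421 mm; four round legs, each 42 mm in diameter, run from the floor (z = 0) to the underside of the seat, each leg's axis is inset half a diameter from the nearest pair of seat edges (so the leg's bounding box is flush with the corner).


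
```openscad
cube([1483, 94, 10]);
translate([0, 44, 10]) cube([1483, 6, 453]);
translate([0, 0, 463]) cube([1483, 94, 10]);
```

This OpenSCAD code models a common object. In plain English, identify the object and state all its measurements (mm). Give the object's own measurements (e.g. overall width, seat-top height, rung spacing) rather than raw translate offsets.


An I-beam lying along x, 1483 mm long. Overall section height 473 mm. Two flanges 94 mm wide (y) and 10 mm thick, one on the floor and one at the top; a web 6 mm thick runs between them, centred on the flange width.


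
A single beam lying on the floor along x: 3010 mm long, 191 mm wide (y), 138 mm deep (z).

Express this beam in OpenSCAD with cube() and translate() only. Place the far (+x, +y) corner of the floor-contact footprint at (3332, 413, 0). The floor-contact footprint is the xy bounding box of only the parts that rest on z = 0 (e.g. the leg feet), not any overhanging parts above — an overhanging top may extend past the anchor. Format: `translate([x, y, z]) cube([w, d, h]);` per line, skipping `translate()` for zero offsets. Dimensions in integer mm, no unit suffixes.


translate([322, 222, 0]) cube([3010, 191, 138]);


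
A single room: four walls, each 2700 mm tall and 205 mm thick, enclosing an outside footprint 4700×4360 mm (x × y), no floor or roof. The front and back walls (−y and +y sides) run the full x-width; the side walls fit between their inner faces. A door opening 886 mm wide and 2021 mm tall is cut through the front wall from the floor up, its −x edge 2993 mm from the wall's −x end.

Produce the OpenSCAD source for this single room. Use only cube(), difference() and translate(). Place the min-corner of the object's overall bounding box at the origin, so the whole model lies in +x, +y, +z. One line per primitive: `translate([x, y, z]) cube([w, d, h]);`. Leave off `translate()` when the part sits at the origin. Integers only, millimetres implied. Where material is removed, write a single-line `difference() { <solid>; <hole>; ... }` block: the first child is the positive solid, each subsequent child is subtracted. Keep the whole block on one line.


difference() { cube([4700, 205, 2700]); translate([2993, 0, 0]) cube([886, 205, 2021]); }
translate([0, 4155, 0]) cube([4700, 205, 2700]);
translate([0, 205, 0]) cube([205, 3950, 2700]);
translate([4495, 205, 0]) cube([205, 3950, 2700]);


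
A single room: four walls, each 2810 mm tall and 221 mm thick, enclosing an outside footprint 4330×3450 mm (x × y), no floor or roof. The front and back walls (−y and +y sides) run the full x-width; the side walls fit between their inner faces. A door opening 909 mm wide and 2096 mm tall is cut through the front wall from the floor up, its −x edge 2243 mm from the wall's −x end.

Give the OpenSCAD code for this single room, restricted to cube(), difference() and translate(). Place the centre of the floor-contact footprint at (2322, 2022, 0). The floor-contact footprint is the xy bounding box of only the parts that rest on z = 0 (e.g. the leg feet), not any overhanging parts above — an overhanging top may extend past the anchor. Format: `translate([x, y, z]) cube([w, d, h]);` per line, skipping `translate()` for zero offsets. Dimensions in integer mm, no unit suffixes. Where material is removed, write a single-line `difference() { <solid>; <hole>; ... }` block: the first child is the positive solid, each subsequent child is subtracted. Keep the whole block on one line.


difference() { translate([157, 297, 0]) cube([4330, 221, 2810]); translate([2400, 297, 0]) cube([909, 221, 2096]); }
translate([157, 3526, 0]) cube([4330, 221, 2810]);
translate([157, 518, 0]) cube([221, 3008, 2810]);
translate([4266, 518, 0]) cube([221, 3008, 2810]);


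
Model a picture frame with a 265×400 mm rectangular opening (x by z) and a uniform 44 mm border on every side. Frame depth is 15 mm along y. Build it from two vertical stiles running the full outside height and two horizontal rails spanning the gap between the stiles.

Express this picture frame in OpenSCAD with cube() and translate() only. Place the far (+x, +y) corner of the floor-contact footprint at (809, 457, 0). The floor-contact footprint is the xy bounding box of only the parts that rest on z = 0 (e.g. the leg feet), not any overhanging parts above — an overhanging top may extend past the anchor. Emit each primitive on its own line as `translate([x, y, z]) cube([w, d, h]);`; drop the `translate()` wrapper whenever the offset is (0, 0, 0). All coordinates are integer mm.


translate([456, 442, 0]) cube([44, 15, 488]);
translate([765, 442, 0]) cube([44, 15, 488]);
translate([500, 442, 0]) cube([265, 15, 44]);
translate([500, 442, 444]) cube([265, 15, 44]);


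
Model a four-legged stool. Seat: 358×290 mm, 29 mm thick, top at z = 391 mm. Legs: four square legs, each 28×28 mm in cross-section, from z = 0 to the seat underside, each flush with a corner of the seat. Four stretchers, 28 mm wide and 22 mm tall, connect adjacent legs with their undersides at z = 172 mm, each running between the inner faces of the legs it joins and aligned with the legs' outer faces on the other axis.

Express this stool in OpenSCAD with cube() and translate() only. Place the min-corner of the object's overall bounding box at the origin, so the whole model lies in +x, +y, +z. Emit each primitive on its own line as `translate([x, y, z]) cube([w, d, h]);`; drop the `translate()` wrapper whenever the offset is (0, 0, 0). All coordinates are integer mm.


translate([0, 0, 362]) cube([358, 290, 29]);
cube([28, 28, 362]);
translate([330, 0, 0]) cube([28, 28, 362]);
translate([0, 262, 0]) cube([28, 28, 362]);
translate([330, 262, 0]) cube([28, 28, 362]);
translate([28, 0, 172]) cube([302, 28, 22]);
translate([28, 262, 172]) cube([302, 28, 22]);
translate([0, 28, 172]) cube([28, 234, 22]);
translate([330, 28, 172]) cube([28, 234, 22]);


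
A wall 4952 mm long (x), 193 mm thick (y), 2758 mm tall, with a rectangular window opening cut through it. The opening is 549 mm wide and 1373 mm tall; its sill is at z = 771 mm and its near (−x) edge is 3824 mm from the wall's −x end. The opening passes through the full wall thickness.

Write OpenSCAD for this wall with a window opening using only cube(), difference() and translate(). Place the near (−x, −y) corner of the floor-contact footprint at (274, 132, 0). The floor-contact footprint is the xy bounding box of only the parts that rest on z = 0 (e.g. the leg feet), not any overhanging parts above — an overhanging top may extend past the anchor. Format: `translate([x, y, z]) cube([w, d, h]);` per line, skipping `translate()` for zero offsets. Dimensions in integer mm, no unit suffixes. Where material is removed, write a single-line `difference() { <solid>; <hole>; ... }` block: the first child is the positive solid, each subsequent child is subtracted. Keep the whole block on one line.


difference() { translate([274, 132, 0]) cube([4952, 193, 2758]); translate([4098, 132, 771]) cube([549, 193, 1373]); }


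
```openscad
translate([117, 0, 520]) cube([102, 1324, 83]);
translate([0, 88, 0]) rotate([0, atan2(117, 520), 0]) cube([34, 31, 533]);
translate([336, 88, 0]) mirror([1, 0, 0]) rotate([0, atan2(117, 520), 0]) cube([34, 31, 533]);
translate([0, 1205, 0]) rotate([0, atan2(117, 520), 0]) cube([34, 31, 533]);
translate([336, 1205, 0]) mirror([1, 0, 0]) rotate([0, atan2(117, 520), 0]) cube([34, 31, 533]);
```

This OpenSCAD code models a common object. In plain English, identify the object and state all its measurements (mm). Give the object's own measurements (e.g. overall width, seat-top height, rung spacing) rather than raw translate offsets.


A sawhorse. A 102×1324×83 mm beam (x, y, z) sits on two A-frame leg pairs. Each pair is two raked legs of 34×31 mm section (31 mm along y) splaying symmetrically in x. Each leg rises 520 mm vertically over 117 mm of horizontal reach and is 533 mm long along its own axis. Every leg's outer bottom edge rests on the floor and its outer top edge meets a bottom edge of the beam — the left legs (tilting toward +x) meet the beam's −x bottom edge, the right legs (their mirror images, tilting toward −x) meet its +x bottom edge — so the leg tops tuck under the beam, the beam's underside is 520 mm above the floor, and the feet are 336 mm apart outside-to-outside with the beam centred between them. The two leg pairs are set in 88 mm from either end of the beam.


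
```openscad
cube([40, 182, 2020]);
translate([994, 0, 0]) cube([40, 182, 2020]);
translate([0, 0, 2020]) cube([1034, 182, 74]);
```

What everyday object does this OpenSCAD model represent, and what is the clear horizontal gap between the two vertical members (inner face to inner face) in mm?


A door frame. The clear opening width is 954 mm.

Two 2020 mm tall posts with a header on top — a door frame. The left jamb is 40 mm wide at x = 0; the right jamb starts at x = 994. The clear opening is 994 − 40 = 954 mm.


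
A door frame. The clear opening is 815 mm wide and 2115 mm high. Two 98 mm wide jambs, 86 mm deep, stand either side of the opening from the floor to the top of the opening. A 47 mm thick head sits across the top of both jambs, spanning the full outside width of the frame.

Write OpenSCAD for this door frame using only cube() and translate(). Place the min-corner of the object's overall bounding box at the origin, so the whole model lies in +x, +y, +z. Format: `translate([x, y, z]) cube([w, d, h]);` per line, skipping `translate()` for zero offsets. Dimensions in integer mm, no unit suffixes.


cube([98, 86, 2115]);
translate([913, 0, 0]) cube([98, 86, 2115]);
translate([0, 0, 2115]) cube([1011, 86, 47]);


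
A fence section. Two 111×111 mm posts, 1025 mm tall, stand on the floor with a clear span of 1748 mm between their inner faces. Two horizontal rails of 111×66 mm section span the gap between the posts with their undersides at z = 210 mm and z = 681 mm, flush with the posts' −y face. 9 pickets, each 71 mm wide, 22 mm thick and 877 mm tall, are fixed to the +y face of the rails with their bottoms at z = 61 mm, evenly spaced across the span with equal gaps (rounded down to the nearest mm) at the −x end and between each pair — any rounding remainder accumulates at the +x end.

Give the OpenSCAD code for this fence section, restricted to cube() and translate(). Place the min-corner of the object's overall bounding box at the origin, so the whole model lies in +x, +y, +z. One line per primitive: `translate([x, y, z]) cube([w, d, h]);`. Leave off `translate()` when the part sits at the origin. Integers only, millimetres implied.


cube([111, 111, 1025]);
translate([1859, 0, 0]) cube([111, 111, 1025]);
translate([111, 0, 210]) cube([1748, 111, 66]);
translate([111, 0, 681]) cube([1748, 111, 66]);
translate([221, 111, 61]) cube([71, 22, 877]);
translate([402, 111, 61]) cube([71, 22, 877]);
translate([583, 111, 61]) cube([71, 22, 877]);
translate([764, 111, 61]) cube([71, 22, 877]);
translate([945, 111, 61]) cube([71, 22, 877]);
translate([1126, 111, 61]) cube([71, 22, 877]);
translate([1307, 111, 61]) cube([71, 22, 877]);
translate([1488, 111, 61]) cube([71, 22, 877]);
translate([1669, 111, 61]) cube([71, 22, 877]);


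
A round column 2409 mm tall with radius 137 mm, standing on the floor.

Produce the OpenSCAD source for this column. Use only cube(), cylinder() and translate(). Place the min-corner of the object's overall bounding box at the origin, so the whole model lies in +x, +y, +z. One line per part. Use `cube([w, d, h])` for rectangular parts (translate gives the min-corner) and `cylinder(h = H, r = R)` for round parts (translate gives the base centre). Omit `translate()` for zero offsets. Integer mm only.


translate([137, 137, 0]) cylinder(h = 2409, r = 137);


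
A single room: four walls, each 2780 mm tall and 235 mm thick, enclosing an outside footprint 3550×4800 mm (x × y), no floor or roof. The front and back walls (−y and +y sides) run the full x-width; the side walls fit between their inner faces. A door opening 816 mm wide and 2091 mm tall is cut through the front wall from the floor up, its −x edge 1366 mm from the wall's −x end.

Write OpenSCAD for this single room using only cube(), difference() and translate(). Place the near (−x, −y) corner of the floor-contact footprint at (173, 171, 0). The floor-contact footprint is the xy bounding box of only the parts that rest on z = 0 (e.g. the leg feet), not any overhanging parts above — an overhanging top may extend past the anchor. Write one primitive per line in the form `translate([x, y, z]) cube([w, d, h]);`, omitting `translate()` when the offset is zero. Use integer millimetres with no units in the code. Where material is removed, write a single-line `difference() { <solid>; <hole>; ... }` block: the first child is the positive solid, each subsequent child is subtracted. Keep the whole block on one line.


difference() { translate([173, 171, 0]) cube([3550, 235, 2780]); translate([1539, 171, 0]) cube([816, 235, 2091]); }
translate([173, 4736, 0]) cube([3550, 235, 2780]);
translate([173, 406, 0]) cube([235, 4330, 2780]);
translate([3488, 406, 0]) cube([235, 4330, 2780]);
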